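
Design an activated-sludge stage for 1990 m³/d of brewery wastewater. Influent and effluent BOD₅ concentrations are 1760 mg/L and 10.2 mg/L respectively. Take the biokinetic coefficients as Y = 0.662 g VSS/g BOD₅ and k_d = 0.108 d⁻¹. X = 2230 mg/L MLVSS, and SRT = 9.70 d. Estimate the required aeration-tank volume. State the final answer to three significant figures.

V ≈ 4900 m³

Steady-state biomass mass balance: V·X·(1 + k_d·θ_c) = Y·Q·(S₀ − S)·θ_c, so V = 0.662 × 1990 × (1760 − 10.2) × 9.70 / [2230 × (1 + 0.108 × 9.70)] = 2.24×10^7 / 4566 = 4897 m³.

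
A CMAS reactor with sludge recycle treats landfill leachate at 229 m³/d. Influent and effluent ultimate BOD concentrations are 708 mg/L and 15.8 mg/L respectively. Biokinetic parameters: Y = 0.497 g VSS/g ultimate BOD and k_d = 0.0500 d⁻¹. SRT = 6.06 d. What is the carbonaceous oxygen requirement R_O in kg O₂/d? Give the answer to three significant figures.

R_O ≈ 72.7 kg O₂/d

Observed yield with endogenous decay: Y_obs = Y / (1 + k_d·θ_c) = 0.497 / (1 + 0.0500 × 6.06) = 0.497 / 1.303 = 0.3814 g VSS/g ultimate BOD.
Q·(S₀ − S) = 229 × (708 − 15.8) × 10⁻³ = 158.5 kg/d removed.
P_X = Y_obs·Q·(S₀ − S) = 0.3814 × 158.5 = 60.46 kg VSS/d.
R_O = Q·ΔS − 1.42 P_X = 158.5 − 85.86 = 72.66 kg O₂/d.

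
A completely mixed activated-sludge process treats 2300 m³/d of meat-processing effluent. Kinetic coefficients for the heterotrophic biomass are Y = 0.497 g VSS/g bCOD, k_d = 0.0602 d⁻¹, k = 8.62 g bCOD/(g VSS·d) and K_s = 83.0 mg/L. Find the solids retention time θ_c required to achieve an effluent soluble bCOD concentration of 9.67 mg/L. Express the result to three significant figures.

θ_c ≈ 2.59 d

At the target effluent, Y k S/(K_s+S) = 0.497×8.62×9.67/92.67 = 0.4470 d⁻¹.
1/θ_c = 0.4470 − 0.0602 = 0.3868 d⁻¹, so θ_c = 2.585 d.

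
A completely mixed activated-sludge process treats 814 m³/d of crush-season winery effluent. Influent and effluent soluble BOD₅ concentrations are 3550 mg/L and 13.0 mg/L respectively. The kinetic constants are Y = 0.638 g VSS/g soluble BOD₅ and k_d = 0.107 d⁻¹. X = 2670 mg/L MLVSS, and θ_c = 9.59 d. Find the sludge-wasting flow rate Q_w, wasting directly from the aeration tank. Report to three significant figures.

Q_w ≈ 340 m³/d

From the SRT design equation V = Y Q (S₀−S) θ_c / [X (1 + k_d θ_c)] = 0.638 × 814 × (3550 − 13.0) × 9.59 / [2670 × (1 + 0.107 × 9.59)] = 1.76×10^7 / 5410 = 3256 m³.
With mixed-liquor wasting, θ_c = V/Q_w, so Q_w = V/θ_c = 3256/9.59 = 339.5 m³/d.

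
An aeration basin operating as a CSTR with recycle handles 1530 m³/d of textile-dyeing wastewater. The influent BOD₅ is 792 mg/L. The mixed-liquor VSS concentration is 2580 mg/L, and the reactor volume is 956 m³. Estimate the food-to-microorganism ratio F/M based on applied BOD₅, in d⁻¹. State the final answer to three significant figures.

F/M = applied load / biomass = Q·S₀/(V·X) = 1530 × 792 / (956.0 × 2580) = 0.4913 d⁻¹.

F/M ≈ 0.491 d⁻¹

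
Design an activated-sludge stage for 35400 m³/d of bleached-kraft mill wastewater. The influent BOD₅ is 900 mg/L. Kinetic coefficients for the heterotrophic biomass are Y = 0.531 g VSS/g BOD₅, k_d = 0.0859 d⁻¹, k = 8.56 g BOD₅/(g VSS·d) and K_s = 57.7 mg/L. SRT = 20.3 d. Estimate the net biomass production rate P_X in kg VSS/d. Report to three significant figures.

P_X ≈ 6150 kg VSS/d

Effluent substrate depends only on kinetics and SRT: S = K_s(1 + k_d θ_c) / [θ_c(Yk − k_d) − 1] = 57.7 × (1 + 0.0859 × 20.3) / [20.3 × (0.531 × 8.56 − 0.0859) − 1] = 158.3 / 89.53 = 1.768 mg/L.
Y_obs = Y / (1 + k_d θ_c) = 0.531 / (1 + 0.0859 × 20.3) = 0.531 / 2.744 = 0.1935.
ΔS = 900 − 1.77 = 898.2 mg/L, so the substrate removal rate is 35400 × 898.2/1000 = 31797 kg BOD₅/d.
So the net sludge growth is P_X = 0.1935 × 31797 = 6154 kg VSS/d.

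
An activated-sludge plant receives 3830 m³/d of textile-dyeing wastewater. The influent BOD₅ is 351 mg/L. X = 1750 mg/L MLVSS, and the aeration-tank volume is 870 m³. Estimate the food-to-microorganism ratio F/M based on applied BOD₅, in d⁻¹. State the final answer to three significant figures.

F/M = Q·S₀ / (V·X) = 3830 × 351 / (870.0 × 1750) = 0.8830 g BOD₅·(g VSS·d)⁻¹.

F/M ≈ 0.883 d⁻¹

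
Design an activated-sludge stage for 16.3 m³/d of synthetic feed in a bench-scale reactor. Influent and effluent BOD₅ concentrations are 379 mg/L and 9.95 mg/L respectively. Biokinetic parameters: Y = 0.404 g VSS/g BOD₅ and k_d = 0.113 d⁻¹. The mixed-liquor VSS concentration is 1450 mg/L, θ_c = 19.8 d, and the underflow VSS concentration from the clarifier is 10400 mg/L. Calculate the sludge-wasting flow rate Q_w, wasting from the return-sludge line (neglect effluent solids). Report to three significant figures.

From the SRT design equation V = Y Q (S₀−S) θ_c / [X (1 + k_d θ_c)] = 0.404 × 16.3 × (379 − 9.95) × 19.8 / [1450 × (1 + 0.113 × 19.8)] = 4.81×10^4 / 4694 = 10.25 m³.
Wasting from the return line (neglecting effluent solids): Q_w = V·X / (θ_c·X_r) = 10.25 × 1450 / (19.8 × 10400) = 0.07218 m³/d.

Q_w ≈ 0.0722 m³/d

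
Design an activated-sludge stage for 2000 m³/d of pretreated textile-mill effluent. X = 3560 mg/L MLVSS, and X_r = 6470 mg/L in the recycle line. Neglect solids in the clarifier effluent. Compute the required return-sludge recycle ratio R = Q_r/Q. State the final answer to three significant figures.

R ≈ 1.22

R = Q_r/Q = X/(X_r − X) = 3560 / (6470 − 3560) = 1.223.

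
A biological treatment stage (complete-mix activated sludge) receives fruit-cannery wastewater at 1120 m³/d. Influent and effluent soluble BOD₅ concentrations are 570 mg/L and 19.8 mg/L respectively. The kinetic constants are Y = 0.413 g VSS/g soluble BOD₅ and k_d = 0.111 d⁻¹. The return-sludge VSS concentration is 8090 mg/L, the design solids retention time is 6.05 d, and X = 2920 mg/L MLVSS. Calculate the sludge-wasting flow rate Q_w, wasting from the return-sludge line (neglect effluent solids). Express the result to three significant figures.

Q_w ≈ 18.8 m³/d

Rearranging the biomass balance for a CMAS with decay, V = Y·Q·ΔS·θ_c / [X·(1+k_d θ_c)] = 0.413 × 1120 × (570 − 19.8) × 6.05 / [2920 × (1 + 0.111 × 6.05)] = 1.54×10^6 / 4881 = 315.5 m³.
Wasting from the return line (neglecting effluent solids): Q_w = V·X / (θ_c·X_r) = 315.5 × 2920 / (6.05 × 8090) = 18.82 m³/d.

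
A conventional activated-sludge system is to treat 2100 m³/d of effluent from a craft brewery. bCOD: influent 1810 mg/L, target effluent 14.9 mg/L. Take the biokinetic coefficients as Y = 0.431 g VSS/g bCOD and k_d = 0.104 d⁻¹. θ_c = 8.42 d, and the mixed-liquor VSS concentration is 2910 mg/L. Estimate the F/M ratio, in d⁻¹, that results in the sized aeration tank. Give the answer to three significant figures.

F/M ≈ 0.521 d⁻¹

Steady-state biomass mass balance: V·X·(1 + k_d·θ_c) = Y·Q·(S₀ − S)·θ_c, so V = 0.431 × 2100 × (1810 − 14.9) × 8.42 / [2910 × (1 + 0.104 × 8.42)] = 1.37×10^7 / 5458 = 2506 m³.
F/M = Q·S₀ / (V·X) = 2100 × 1810 / (2506 × 2910) = 0.5211 g bCOD·(g VSS·d)⁻¹.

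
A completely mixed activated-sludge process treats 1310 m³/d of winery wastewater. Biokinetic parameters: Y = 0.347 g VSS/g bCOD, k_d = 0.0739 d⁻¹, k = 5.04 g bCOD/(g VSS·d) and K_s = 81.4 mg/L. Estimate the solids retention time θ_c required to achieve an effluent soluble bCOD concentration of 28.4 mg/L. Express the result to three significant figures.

At the target effluent, Y k S/(K_s+S) = 0.347×5.04×28.4/109.8 = 0.4524 d⁻¹.
1/θ_c = 0.4524 − 0.0739 = 0.3785 d⁻¹, so θ_c = 2.642 d.

θ_c ≈ 2.64 d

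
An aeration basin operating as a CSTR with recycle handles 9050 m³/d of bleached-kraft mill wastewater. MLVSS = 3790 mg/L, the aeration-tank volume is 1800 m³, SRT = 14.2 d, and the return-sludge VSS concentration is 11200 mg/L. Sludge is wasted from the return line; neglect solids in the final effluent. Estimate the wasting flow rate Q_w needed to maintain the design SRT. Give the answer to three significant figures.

θ_c = V·X/(Q_w·X_r) when wasting from the recycle, so Q_w = V·X/(θ_c·X_r) = 1800 × 3790 / (14.2 × 11200) = 42.89 m³/d.

Q_w ≈ 42.9 m³/d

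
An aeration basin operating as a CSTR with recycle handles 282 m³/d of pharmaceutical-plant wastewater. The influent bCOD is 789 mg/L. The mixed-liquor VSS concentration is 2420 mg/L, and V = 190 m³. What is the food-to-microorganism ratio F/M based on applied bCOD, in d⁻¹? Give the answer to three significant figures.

F/M ≈ 0.484 d⁻¹

F/M = Q·S₀ / (V·X) = 282 × 789 / (190.0 × 2420) = 0.4839 g bCOD·(g VSS·d)⁻¹.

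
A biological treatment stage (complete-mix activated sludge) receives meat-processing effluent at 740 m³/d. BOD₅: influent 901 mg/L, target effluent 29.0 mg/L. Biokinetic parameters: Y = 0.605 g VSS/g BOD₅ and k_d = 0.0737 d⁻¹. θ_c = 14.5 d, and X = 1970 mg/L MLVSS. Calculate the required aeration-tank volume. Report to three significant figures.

From the SRT design equation V = Y Q (S₀−S) θ_c / [X (1 + k_d θ_c)] = 0.605 × 740 × (901 − 29.0) × 14.5 / [1970 × (1 + 0.0737 × 14.5)] = 5.66×10^6 / 4075 = 1389 m³.

V ≈ 1390 m³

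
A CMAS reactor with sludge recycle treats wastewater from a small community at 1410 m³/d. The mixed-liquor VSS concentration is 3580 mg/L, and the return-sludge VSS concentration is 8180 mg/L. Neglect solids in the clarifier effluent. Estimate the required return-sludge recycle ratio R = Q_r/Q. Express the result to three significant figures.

R ≈ 0.778

R = Q_r/Q = X/(X_r − X) = 3580 / (8180 − 3580) = 0.7783.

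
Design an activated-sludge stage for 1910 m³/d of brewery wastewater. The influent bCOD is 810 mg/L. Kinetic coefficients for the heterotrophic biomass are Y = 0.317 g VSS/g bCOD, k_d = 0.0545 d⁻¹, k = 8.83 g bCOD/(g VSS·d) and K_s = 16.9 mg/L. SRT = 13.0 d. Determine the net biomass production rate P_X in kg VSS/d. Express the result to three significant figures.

P_X ≈ 287 kg VSS/d

Effluent substrate depends only on kinetics and SRT: S = K_s(1 + k_d θ_c) / [θ_c(Yk − k_d) − 1] = 16.9 × (1 + 0.0545 × 13.0) / [13.0 × (0.317 × 8.83 − 0.0545) − 1] = 28.87 / 34.68 = 0.8326 mg/L.
Correct the yield for decay: Y_obs = Y/(1 + k_d θ_c) = 0.317 / (1 + 0.0545 × 13.0) = 0.317 / 1.708 = 0.1855.
Mass of bCOD removed per day: Q(S₀ − S) = 1910 × 809.2 g/m³ = 1546 kg/d.
P_X = Y_obs · Q(S₀ − S) = 0.1855 × 1546 = 286.8 kg VSS/d.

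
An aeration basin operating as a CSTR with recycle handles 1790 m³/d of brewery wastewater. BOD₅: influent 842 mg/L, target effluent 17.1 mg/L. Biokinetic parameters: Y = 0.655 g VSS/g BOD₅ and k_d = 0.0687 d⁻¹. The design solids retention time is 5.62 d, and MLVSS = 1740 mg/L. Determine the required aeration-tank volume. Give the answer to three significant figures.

V ≈ 2250 m³

Rearranging the biomass balance for a CMAS with decay, V = Y·Q·ΔS·θ_c / [X·(1+k_d θ_c)] = 0.655 × 1790 × (842 − 17.1) × 5.62 / [1740 × (1 + 0.0687 × 5.62)] = 5.44×10^6 / 2412 = 2254 m³.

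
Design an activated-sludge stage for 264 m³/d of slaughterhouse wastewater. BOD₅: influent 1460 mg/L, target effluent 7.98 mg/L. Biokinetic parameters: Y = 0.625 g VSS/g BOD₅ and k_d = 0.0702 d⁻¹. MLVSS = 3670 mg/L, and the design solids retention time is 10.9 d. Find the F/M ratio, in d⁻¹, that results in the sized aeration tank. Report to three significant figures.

F/M ≈ 0.261 d⁻¹

From the SRT design equation V = Y Q (S₀−S) θ_c / [X (1 + k_d θ_c)] = 0.625 × 264 × (1460 − 7.98) × 10.9 / [3670 × (1 + 0.0702 × 10.9)] = 2.61×10^6 / 6478 = 403.1 m³.
Food-to-microorganism ratio F/M = Q S₀ / (V X) = 264 × 1460 / (403.1 × 3670) = 0.2605 d⁻¹.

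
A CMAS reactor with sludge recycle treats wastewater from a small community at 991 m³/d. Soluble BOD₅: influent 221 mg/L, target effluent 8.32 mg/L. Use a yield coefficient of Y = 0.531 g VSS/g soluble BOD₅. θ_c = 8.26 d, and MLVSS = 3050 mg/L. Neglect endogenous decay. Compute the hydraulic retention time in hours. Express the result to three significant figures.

τ ≈ 7.34 h

V·X = Y·Q·ΔS·θ_c gives V = 0.531 × 991 × (221 − 8.32) × 8.26 / 3050 = 303.1 m³.
HRT = V/Q = 303.1 m³ / 991 m³·d⁻¹ = 0.3058 d × 24 = 7.340 h.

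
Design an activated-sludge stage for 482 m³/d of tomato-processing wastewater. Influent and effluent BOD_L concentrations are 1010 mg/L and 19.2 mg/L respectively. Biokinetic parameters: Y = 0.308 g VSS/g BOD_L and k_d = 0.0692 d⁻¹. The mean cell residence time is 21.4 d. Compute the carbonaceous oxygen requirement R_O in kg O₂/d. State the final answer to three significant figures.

Correct the yield for decay: Y_obs = Y/(1 + k_d θ_c) = 0.308 / (1 + 0.0692 × 21.4) = 0.308 / 2.481 = 0.1241.
ΔS = 1010 − 19.2 = 990.8 mg/L, so the substrate removal rate is 482 × 990.8/1000 = 477.6 kg BOD_L/d.
Net sludge production P_X = 0.1241 × 477.6 = 59.29 kg VSS/d.
R_O = Q·ΔS − 1.42 P_X = 477.6 − 84.19 = 393.4 kg O₂/d.

R_O ≈ 393 kg O₂/d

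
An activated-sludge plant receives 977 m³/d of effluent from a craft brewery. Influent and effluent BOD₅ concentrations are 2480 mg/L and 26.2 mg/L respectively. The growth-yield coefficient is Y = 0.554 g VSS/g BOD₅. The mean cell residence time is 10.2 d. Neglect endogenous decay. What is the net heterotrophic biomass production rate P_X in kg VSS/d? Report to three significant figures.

With endogenous decay neglected, the observed yield equals the true yield: Y_obs = Y = 0.554 g VSS/g BOD₅.
Substrate removed = Q·(S₀ − S) = 977 m³/d × (2480 − 26.2) g/m³ = 2.4×10^6 g/d = 2397 kg/d.
P_X = Y_obs · Q(S₀ − S) = 0.5540 × 2397 = 1328 kg VSS/d.

P_X ≈ 1330 kg VSS/d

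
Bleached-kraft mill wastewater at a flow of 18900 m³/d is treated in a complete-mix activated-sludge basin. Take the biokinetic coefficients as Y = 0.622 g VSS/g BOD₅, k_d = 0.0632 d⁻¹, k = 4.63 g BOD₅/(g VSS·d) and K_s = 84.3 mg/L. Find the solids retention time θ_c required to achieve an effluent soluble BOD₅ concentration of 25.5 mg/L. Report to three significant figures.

At the target effluent, Y k S/(K_s+S) = 0.622×4.63×25.5/109.8 = 0.6688 d⁻¹.
θ_c = 1/(μ − k_d) = 1/(0.6688 − 0.0632) = 1/0.6056 = 1.651 d.

θ_c ≈ 1.65 d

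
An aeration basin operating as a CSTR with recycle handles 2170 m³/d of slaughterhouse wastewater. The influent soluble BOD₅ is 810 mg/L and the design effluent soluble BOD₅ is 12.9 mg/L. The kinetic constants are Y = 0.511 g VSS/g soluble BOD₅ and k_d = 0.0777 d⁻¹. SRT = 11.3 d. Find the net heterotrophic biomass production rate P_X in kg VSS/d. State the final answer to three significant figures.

P_X ≈ 471 kg VSS/d

Correct the yield for decay: Y_obs = Y/(1 + k_d θ_c) = 0.511 / (1 + 0.0777 × 11.3) = 0.511 / 1.878 = 0.2721.
Substrate removed = Q·(S₀ − S) = 2170 m³/d × (810 − 12.9) g/m³ = 1.73×10^6 g/d = 1730 kg/d.
Net biomass production P_X = Y_obs × Q·(S₀ − S) = 0.2721 × 1730 = 470.6 kg VSS/d.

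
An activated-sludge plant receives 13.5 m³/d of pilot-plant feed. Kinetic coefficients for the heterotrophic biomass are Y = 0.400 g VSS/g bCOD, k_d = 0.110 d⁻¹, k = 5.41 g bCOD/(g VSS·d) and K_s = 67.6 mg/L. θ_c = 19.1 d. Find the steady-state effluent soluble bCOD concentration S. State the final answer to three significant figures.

Effluent substrate depends only on kinetics and SRT: S = K_s(1 + k_d θ_c) / [θ_c(Yk − k_d) − 1] = 67.6 × (1 + 0.110 × 19.1) / [19.1 × (0.400 × 5.41 − 0.110) − 1] = 209.6 / 38.23 = 5.483 mg/L.

S ≈ 5.48 mg/L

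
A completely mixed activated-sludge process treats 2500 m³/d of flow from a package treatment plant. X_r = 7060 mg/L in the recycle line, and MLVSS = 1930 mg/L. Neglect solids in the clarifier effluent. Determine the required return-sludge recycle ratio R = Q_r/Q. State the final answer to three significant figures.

R = Q_r/Q = X/(X_r − X) = 1930 / (7060 − 1930) = 0.3762.

R ≈ 0.376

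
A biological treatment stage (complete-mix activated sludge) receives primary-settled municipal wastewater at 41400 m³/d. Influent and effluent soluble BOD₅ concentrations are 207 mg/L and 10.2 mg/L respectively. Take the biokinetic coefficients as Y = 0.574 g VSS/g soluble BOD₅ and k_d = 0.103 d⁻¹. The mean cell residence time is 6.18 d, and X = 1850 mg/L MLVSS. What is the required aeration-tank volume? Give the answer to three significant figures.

Steady-state biomass mass balance: V·X·(1 + k_d·θ_c) = Y·Q·(S₀ − S)·θ_c, so V = 0.574 × 41400 × (207 − 10.2) × 6.18 / [1850 × (1 + 0.103 × 6.18)] = 2.89×10^7 / 3028 = 9546 m³.

V ≈ 9550 m³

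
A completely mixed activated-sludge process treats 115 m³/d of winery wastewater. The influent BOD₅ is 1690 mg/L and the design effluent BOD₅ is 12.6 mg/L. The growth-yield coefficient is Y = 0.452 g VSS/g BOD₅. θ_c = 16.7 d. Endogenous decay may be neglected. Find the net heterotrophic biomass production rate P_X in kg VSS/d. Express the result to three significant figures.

P_X ≈ 87.2 kg VSS/d

With endogenous decay neglected, the observed yield equals the true yield: Y_obs = Y = 0.452 g VSS/g BOD₅.
Substrate removed = Q·(S₀ − S) = 115 m³/d × (1690 − 12.6) g/m³ = 1.93×10^5 g/d = 192.9 kg/d.
Biomass produced: P_X = Y_obs·Q·ΔS = 0.4520 × 192.9 ≈ 87.19 kg VSS/d.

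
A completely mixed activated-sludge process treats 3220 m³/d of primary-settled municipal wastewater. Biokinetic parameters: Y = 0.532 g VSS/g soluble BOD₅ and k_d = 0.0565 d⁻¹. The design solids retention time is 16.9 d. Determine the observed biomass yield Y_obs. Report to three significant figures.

The observed yield is Y_obs = Y/(1 + k_d·θ_c) = 0.532 / (1 + 0.0565 × 16.9) = 0.532 / 1.955 = 0.2721 g VSS per g soluble BOD₅ removed.

Y_obs ≈ 0.272 g VSS/g soluble BOD₅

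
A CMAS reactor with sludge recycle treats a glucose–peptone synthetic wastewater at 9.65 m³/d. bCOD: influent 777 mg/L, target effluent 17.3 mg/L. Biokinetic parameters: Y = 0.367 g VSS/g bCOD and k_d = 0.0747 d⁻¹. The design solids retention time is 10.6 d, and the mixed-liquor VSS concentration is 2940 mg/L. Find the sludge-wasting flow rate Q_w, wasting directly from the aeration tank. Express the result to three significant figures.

From the SRT design equation V = Y Q (S₀−S) θ_c / [X (1 + k_d θ_c)] = 0.367 × 9.65 × (777 − 17.3) × 10.6 / [2940 × (1 + 0.0747 × 10.6)] = 2.85×10^4 / 5268 = 5.414 m³.
Wasting from the aeration tank: Q_w = V / θ_c = 5.414 / 10.6 = 0.5107 m³/d.

Q_w ≈ 0.511 m³/d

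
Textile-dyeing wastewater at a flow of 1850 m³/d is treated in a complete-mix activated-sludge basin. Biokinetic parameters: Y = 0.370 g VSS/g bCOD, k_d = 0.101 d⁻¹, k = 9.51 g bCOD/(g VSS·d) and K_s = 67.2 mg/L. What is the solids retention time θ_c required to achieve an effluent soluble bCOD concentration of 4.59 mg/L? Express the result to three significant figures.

θ_c ≈ 8.07 d

Specific growth rate at S = 4.59 mg/L: μ = YkS/(K_s+S) = 0.370·9.51·4.59/(67.2+4.59) = 0.2250 d⁻¹.
θ_c = 1/(μ − k_d) = 1/(0.2250 − 0.101) = 1/0.1240 = 8.066 d.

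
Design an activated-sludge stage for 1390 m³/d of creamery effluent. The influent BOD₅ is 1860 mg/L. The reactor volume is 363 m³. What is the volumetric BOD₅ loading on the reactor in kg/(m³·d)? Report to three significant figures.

L_v ≈ 7.12 kg BOD₅/(m³·d)

Applied BOD₅ load per unit volume = Q·S₀/V = (1390 × 1860/1000)/363.0 = 7.122 kg BOD₅·m⁻³·d⁻¹.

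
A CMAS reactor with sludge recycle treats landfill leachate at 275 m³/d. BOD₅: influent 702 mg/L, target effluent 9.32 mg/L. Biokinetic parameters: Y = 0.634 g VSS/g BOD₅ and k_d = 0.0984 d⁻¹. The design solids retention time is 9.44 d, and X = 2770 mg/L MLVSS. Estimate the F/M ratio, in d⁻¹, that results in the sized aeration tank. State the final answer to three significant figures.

Rearranging the biomass balance for a CMAS with decay, V = Y·Q·ΔS·θ_c / [X·(1+k_d θ_c)] = 0.634 × 275 × (702 − 9.32) × 9.44 / [2770 × (1 + 0.0984 × 9.44)] = 1.14×10^6 / 5343 = 213.4 m³.
F/M = applied load / biomass = Q·S₀/(V·X) = 275 × 702 / (213.4 × 2770) = 0.3266 d⁻¹.

F/M ≈ 0.327 d⁻¹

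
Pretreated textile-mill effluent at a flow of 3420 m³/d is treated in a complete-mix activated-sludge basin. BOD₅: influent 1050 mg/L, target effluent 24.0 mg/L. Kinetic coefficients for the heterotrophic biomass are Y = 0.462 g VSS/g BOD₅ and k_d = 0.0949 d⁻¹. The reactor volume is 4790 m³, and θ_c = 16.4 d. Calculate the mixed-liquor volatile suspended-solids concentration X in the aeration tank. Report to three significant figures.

X ≈ 2170 mg/L

From V·X·(1 + k_d·θ_c) = Y·Q·(S₀ − S)·θ_c: X = 0.462 × 3420 × (1050 − 24.0) × 16.4 / [4790 × (1 + 0.0949 × 16.4)] = 2171 mg/L.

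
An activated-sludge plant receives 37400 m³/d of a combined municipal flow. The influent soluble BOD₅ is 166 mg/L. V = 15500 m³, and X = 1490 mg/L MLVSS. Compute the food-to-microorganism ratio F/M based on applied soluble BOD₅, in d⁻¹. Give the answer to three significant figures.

Food-to-microorganism ratio F/M = Q S₀ / (V X) = 37400 × 166 / (15500 × 1490) = 0.2688 d⁻¹.

F/M ≈ 0.269 d⁻¹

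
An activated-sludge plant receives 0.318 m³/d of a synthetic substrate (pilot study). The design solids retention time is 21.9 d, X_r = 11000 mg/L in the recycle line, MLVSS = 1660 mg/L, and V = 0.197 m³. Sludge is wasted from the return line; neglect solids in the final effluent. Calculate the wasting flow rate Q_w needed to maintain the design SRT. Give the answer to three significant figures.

Q_w ≈ 0.00136 m³/d

θ_c = V·X/(Q_w·X_r) when wasting from the recycle, so Q_w = V·X/(θ_c·X_r) = 0.1970 × 1660 / (21.9 × 11000) = 0.001357 m³/d.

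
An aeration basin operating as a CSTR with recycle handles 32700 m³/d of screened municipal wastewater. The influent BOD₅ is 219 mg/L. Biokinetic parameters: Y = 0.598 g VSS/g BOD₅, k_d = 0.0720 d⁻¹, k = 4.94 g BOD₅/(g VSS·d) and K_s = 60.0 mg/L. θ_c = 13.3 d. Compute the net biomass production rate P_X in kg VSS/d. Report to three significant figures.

P_X ≈ 2160 kg VSS/d

Effluent substrate depends only on kinetics and SRT: S = K_s(1 + k_d θ_c) / [θ_c(Yk − k_d) − 1] = 60.0 × (1 + 0.0720 × 13.3) / [13.3 × (0.598 × 4.94 − 0.0720) − 1] = 117.5 / 37.33 = 3.146 mg/L.
Y_obs = Y / (1 + k_d θ_c) = 0.598 / (1 + 0.0720 × 13.3) = 0.598 / 1.958 = 0.3055.
Mass of BOD₅ removed per day: Q(S₀ − S) = 32700 × 215.8 g/m³ = 7058 kg/d.
So the net sludge growth is P_X = 0.3055 × 7058 = 2156 kg VSS/d.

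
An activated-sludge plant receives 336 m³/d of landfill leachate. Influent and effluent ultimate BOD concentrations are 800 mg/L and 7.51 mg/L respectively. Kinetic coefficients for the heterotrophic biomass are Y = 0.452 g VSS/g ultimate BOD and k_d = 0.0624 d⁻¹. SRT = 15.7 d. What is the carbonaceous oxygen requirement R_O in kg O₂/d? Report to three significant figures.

R_O ≈ 180 kg O₂/d

Correct the yield for decay: Y_obs = Y/(1 + k_d θ_c) = 0.452 / (1 + 0.0624 × 15.7) = 0.452 / 1.980 = 0.2283.
ΔS = 800 − 7.51 = 792.5 mg/L, so the substrate removal rate is 336 × 792.5/1000 = 266.3 kg ultimate BOD/d.
Biomass synthesised: P_X = Y_obs × 266.3 = 60.80 kg VSS/d.
R_O = Q·ΔS − 1.42 P_X = 266.3 − 86.33 = 179.9 kg O₂/d.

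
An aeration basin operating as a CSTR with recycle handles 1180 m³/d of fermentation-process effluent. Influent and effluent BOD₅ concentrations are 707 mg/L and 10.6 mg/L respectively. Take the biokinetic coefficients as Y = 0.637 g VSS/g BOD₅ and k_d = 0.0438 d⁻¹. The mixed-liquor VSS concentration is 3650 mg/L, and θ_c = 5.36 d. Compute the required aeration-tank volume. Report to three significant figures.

V ≈ 623 m³

Steady-state biomass mass balance: V·X·(1 + k_d·θ_c) = Y·Q·(S₀ − S)·θ_c, so V = 0.637 × 1180 × (707 − 10.6) × 5.36 / [3650 × (1 + 0.0438 × 5.36)] = 2.81×10^6 / 4507 = 622.5 m³.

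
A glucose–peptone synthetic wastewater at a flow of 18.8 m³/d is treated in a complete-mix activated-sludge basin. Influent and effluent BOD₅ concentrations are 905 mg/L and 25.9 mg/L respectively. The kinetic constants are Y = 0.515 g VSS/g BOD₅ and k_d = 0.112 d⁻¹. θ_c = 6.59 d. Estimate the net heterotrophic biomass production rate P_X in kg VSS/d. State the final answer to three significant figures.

Y_obs = Y / (1 + k_d θ_c) = 0.515 / (1 + 0.112 × 6.59) = 0.515 / 1.738 = 0.2963.
ΔS = 905 − 25.9 = 879.1 mg/L, so the substrate removal rate is 18.8 × 879.1/1000 = 16.53 kg BOD₅/d.
Net biomass production P_X = Y_obs × Q·(S₀ − S) = 0.2963 × 16.53 = 4.897 kg VSS/d.

P_X ≈ 4.90 kg VSS/d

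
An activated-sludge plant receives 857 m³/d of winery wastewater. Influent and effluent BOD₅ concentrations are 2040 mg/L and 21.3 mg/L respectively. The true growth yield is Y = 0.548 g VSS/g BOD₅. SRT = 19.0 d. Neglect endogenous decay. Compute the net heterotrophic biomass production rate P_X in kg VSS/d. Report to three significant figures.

P_X ≈ 948 kg VSS/d

Since k_d ≈ 0, Y_obs = Y = 0.548 g VSS/g BOD₅.
Substrate removed = Q·(S₀ − S) = 857 m³/d × (2040 − 21.3) g/m³ = 1.73×10^6 g/d = 1730 kg/d.
So the net sludge growth is P_X = 0.5480 × 1730 = 948.1 kg VSS/d.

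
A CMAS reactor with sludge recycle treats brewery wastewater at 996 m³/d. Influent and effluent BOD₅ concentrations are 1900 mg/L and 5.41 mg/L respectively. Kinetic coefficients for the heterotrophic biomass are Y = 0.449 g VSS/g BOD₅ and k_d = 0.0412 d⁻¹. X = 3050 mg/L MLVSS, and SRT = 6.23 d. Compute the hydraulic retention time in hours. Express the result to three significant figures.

τ ≈ 33.2 h

Rearranging the biomass balance for a CMAS with decay, V = Y·Q·ΔS·θ_c / [X·(1+k_d θ_c)] = 0.449 × 996 × (1900 − 5.41) × 6.23 / [3050 × (1 + 0.0412 × 6.23)] = 5.28×10^6 / 3833 = 1377 m³.
Hydraulic retention time τ = V/Q = 1377 / 996 = 1.383 d = 33.18 h.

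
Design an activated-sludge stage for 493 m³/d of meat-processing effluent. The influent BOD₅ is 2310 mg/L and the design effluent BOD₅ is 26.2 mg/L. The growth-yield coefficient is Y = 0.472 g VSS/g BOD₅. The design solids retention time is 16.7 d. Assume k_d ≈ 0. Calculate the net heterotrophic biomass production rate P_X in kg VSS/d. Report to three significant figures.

P_X ≈ 531 kg VSS/d

No decay correction is needed, so Y_obs = Y = 0.472.
Q·(S₀ − S) = 493 × (2310 − 26.2) × 10⁻³ = 1126 kg/d removed.
P_X = Y_obs · Q(S₀ − S) = 0.4720 × 1126 = 531.4 kg VSS/d.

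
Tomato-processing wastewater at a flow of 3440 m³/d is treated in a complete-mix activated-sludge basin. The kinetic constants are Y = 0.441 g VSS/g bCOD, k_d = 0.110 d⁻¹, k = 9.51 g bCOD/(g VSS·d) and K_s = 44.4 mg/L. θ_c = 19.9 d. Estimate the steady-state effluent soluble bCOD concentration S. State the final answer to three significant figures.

S ≈ 1.76 mg/L

For a completely mixed reactor with recycle the Lawrence–McCarty relation gives S = K_s·(1 + k_d·θ_c) / [θ_c·(Y·k − k_d) − 1] = 44.4 × (1 + 0.110 × 19.9) / [19.9 × (0.441 × 9.51 − 0.110) − 1] = 141.6 / 80.27 = 1.764 mg/L.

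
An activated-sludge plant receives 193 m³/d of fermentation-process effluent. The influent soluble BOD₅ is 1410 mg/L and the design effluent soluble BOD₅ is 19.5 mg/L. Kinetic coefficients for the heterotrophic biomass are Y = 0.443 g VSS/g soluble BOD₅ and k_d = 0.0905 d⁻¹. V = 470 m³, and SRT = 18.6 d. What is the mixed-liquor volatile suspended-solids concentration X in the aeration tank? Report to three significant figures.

X = Y·Q·ΔS·θ_c / [V·(1 + k_d θ_c)] = 0.443 × 193 × (1410 − 19.5) × 18.6 / [470 × (1 + 0.0905 × 18.6)] = 1753 mg/L.

X ≈ 1750 mg/L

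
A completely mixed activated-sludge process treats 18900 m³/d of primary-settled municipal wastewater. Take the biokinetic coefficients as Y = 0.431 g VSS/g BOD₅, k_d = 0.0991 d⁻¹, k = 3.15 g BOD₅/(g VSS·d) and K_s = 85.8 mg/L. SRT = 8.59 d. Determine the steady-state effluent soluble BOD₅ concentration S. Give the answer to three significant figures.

S ≈ 16.2 mg/L

Effluent substrate depends only on kinetics and SRT: S = K_s(1 + k_d θ_c) / [θ_c(Yk − k_d) − 1] = 85.8 × (1 + 0.0991 × 8.59) / [8.59 × (0.431 × 3.15 − 0.0991) − 1] = 158.8 / 9.811 = 16.19 mg/L.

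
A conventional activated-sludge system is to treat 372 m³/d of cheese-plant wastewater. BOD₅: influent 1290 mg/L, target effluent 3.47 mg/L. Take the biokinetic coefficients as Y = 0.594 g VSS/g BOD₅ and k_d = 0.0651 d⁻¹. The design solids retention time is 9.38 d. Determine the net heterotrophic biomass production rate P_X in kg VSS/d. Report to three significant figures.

Observed yield with endogenous decay: Y_obs = Y / (1 + k_d·θ_c) = 0.594 / (1 + 0.0651 × 9.38) = 0.594 / 1.611 = 0.3688 g VSS/g BOD₅.
ΔS = 1290 − 3.47 = 1287 mg/L, so the substrate removal rate is 372 × 1287/1000 = 478.6 kg BOD₅/d.
So the net sludge growth is P_X = 0.3688 × 478.6 = 176.5 kg VSS/d.

P_X ≈ 177 kg VSS/d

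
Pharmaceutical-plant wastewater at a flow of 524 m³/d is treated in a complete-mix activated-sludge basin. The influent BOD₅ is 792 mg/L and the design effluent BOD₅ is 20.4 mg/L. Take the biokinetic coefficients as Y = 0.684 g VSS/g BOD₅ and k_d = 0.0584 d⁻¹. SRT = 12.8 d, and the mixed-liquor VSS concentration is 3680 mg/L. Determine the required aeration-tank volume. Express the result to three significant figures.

Steady-state biomass mass balance: V·X·(1 + k_d·θ_c) = Y·Q·(S₀ − S)·θ_c, so V = 0.684 × 524 × (792 − 20.4) × 12.8 / [3680 × (1 + 0.0584 × 12.8)] = 3.54×10^6 / 6431 = 550.5 m³.

V ≈ 550 m³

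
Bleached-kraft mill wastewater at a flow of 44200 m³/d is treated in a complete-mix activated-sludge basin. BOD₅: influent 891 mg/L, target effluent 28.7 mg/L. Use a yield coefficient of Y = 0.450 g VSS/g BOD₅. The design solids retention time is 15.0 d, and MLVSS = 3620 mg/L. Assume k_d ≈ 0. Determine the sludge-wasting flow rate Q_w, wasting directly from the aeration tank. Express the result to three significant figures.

Q_w ≈ 4740 m³/d

V·X = Y·Q·ΔS·θ_c gives V = 0.450 × 44200 × (891 − 28.7) × 15.0 / 3620 = 71068 m³.
With mixed-liquor wasting, θ_c = V/Q_w, so Q_w = V/θ_c = 71068/15.0 = 4738 m³/d.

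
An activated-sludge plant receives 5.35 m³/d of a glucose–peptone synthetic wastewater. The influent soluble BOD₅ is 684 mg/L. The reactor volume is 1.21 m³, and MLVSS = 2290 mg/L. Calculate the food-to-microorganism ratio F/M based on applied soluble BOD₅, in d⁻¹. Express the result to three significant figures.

F/M ≈ 1.32 d⁻¹

Food-to-microorganism ratio F/M = Q S₀ / (V X) = 5.35 × 684 / (1.210 × 2290) = 1.321 d⁻¹.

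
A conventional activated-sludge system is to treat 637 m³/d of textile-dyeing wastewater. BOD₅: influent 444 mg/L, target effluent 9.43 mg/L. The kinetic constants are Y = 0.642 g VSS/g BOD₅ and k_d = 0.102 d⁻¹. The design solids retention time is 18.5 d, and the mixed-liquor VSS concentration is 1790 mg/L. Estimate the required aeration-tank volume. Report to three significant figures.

Steady-state biomass mass balance: V·X·(1 + k_d·θ_c) = Y·Q·(S₀ − S)·θ_c, so V = 0.642 × 637 × (444 − 9.43) × 18.5 / [1790 × (1 + 0.102 × 18.5)] = 3.29×10^6 / 5168 = 636.2 m³.

V ≈ 636 m³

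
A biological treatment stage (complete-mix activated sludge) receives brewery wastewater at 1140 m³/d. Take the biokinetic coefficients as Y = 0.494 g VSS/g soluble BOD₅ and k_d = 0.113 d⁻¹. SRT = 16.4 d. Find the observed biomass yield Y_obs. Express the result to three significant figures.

The observed yield is Y_obs = Y/(1 + k_d·θ_c) = 0.494 / (1 + 0.113 × 16.4) = 0.494 / 2.853 = 0.1731 g VSS per g soluble BOD₅ removed.

Y_obs ≈ 0.173 g VSS/g soluble BOD₅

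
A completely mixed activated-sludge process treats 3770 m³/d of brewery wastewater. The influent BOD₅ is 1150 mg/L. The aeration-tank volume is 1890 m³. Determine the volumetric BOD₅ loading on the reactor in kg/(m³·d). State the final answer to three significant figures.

Applied BOD₅ load per unit volume = Q·S₀/V = (3770 × 1150/1000)/1890 = 2.294 kg BOD₅·m⁻³·d⁻¹.

L_v ≈ 2.29 kg BOD₅/(m³·d)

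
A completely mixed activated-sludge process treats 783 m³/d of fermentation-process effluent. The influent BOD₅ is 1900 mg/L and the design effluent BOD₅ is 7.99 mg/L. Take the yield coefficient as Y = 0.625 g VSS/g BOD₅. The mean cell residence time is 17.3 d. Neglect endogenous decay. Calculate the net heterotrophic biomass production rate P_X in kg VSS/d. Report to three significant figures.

P_X ≈ 926 kg VSS/d

With endogenous decay neglected, the observed yield equals the true yield: Y_obs = Y = 0.625 g VSS/g BOD₅.
Q·(S₀ − S) = 783 × (1900 − 7.99) × 10⁻³ = 1481 kg/d removed.
Net biomass production P_X = Y_obs × Q·(S₀ − S) = 0.6250 × 1481 = 925.9 kg VSS/d.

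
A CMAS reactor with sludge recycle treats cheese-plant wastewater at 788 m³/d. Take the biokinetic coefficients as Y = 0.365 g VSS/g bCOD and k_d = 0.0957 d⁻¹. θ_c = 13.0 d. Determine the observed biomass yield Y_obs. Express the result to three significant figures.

Y_obs = Y / (1 + k_d θ_c) = 0.365 / (1 + 0.0957 × 13.0) = 0.365 / 2.244 = 0.1626.

Y_obs ≈ 0.163 g VSS/g bCOD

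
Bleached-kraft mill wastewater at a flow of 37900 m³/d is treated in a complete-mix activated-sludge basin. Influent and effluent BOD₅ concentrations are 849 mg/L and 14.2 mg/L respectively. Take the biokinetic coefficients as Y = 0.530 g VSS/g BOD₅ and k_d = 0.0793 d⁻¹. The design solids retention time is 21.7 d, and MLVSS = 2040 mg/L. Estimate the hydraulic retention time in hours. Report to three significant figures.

τ ≈ 41.5 h

Rearranging the biomass balance for a CMAS with decay, V = Y·Q·ΔS·θ_c / [X·(1+k_d θ_c)] = 0.530 × 37900 × (849 − 14.2) × 21.7 / [2040 × (1 + 0.0793 × 21.7)] = 3.64×10^8 / 5550 = 65558 m³.
HRT = V/Q = 65558 m³ / 37900 m³·d⁻¹ = 1.730 d × 24 = 41.51 h.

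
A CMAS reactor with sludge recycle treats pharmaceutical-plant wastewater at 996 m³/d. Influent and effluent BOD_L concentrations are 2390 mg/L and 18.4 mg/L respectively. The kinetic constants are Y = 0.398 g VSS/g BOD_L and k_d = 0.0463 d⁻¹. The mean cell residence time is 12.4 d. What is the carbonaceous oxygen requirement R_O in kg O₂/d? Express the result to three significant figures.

Correct the yield for decay: Y_obs = Y/(1 + k_d θ_c) = 0.398 / (1 + 0.0463 × 12.4) = 0.398 / 1.574 = 0.2528.
ΔS = 2390 − 18.4 = 2372 mg/L, so the substrate removal rate is 996 × 2372/1000 = 2362 kg BOD_L/d.
Net sludge production P_X = 0.2528 × 2362 = 597.2 kg VSS/d.
Carbonaceous O₂ demand = substrate oxidised − cell-mass equivalent = 2362 − 1.42 × 597.2 = 1514 kg O₂/d.

R_O ≈ 1510 kg O₂/d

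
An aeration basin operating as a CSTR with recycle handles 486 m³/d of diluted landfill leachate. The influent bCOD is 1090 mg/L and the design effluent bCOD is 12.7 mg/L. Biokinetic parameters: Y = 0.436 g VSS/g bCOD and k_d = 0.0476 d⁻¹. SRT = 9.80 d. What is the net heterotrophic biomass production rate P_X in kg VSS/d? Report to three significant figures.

P_X ≈ 156 kg VSS/d

The observed yield is Y_obs = Y/(1 + k_d·θ_c) = 0.436 / (1 + 0.0476 × 9.80) = 0.436 / 1.466 = 0.2973 g VSS per g bCOD removed.
Substrate removed = Q·(S₀ − S) = 486 m³/d × (1090 − 12.7) g/m³ = 5.24×10^5 g/d = 523.6 kg/d.
P_X = Y_obs · Q(S₀ − S) = 0.2973 × 523.6 = 155.7 kg VSS/d.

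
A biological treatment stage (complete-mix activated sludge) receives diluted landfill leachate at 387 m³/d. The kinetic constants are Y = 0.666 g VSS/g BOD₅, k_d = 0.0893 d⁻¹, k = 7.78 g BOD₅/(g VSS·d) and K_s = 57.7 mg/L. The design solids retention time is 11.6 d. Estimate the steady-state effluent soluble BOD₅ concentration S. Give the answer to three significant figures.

S ≈ 2.02 mg/L

From the Monod/SRT balance for a CMAS, S = K_s·(1+k_d θ_c)/[θ_c·(Y k − k_d) − 1] = 57.7 × (1 + 0.0893 × 11.6) / [11.6 × (0.666 × 7.78 − 0.0893) − 1] = 117.5 / 58.07 = 2.023 mg/L.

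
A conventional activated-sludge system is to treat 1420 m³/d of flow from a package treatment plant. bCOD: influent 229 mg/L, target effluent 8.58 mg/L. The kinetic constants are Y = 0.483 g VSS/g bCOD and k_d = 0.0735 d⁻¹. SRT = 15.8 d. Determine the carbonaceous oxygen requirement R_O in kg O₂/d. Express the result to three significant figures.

Y_obs = Y / (1 + k_d θ_c) = 0.483 / (1 + 0.0735 × 15.8) = 0.483 / 2.161 = 0.2235.
Q·(S₀ − S) = 1420 × (229 − 8.58) × 10⁻³ = 313.0 kg/d removed.
P_X = Y_obs·Q·(S₀ − S) = 0.2235 × 313.0 = 69.95 kg VSS/d.
R_O = Q·ΔS − 1.42 P_X = 313.0 − 99.33 = 213.7 kg O₂/d.

R_O ≈ 214 kg O₂/d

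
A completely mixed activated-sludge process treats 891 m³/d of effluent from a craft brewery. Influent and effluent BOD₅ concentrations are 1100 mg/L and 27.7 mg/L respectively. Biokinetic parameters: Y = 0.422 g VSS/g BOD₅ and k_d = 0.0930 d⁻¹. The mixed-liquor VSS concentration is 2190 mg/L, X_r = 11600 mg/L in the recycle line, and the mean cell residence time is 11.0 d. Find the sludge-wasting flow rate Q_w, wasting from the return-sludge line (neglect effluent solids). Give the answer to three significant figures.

Q_w ≈ 17.2 m³/d

Rearranging the biomass balance for a CMAS with decay, V = Y·Q·ΔS·θ_c / [X·(1+k_d θ_c)] = 0.422 × 891 × (1100 − 27.7) × 11.0 / [2190 × (1 + 0.0930 × 11.0)] = 4.44×10^6 / 4430 = 1001 m³.
Wasting from the return line (neglecting effluent solids): Q_w = V·X / (θ_c·X_r) = 1001 × 2190 / (11.0 × 11600) = 17.18 m³/d.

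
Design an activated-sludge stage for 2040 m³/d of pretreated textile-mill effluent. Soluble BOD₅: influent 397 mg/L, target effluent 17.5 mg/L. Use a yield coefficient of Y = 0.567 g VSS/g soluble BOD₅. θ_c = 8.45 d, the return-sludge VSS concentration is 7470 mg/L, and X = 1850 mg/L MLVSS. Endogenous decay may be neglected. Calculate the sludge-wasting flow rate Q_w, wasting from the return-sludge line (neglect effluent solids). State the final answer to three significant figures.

With k_d = 0 the design equation reduces to V = Y Q (S₀−S) θ_c / X = 0.567 × 2040 × (397 − 17.5) × 8.45 / 1850 = 2005 m³.
Q_w = (V·X)/(θ_c X_r) = 2005 × 1850 / (8.45 × 7470) = 58.76 m³/d.

Q_w ≈ 58.8 m³/d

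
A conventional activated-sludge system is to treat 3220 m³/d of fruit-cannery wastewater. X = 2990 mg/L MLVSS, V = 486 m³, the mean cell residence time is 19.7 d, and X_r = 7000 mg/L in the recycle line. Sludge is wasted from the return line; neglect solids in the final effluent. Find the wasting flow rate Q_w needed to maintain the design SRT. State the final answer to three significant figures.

Q_w ≈ 10.5 m³/d

θ_c = V·X/(Q_w·X_r) when wasting from the recycle, so Q_w = V·X/(θ_c·X_r) = 486.0 × 2990 / (19.7 × 7000) = 10.54 m³/d.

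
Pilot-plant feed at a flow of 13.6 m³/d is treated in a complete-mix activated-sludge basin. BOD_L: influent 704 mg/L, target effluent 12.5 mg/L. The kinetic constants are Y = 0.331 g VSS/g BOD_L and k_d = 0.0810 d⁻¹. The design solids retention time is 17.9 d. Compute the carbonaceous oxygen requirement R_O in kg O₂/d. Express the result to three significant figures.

The observed yield is Y_obs = Y/(1 + k_d·θ_c) = 0.331 / (1 + 0.0810 × 17.9) = 0.331 / 2.450 = 0.1351 g VSS per g BOD_L removed.
Q·(S₀ − S) = 13.6 × (704 − 12.5) × 10⁻³ = 9.404 kg/d removed.
P_X = Y_obs·Q·(S₀ − S) = 0.1351 × 9.404 = 1.271 kg VSS/d.
R_O = Q·ΔS − 1.42 P_X = 9.404 − 1.804 = 7.600 kg O₂/d.

R_O ≈ 7.60 kg O₂/d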